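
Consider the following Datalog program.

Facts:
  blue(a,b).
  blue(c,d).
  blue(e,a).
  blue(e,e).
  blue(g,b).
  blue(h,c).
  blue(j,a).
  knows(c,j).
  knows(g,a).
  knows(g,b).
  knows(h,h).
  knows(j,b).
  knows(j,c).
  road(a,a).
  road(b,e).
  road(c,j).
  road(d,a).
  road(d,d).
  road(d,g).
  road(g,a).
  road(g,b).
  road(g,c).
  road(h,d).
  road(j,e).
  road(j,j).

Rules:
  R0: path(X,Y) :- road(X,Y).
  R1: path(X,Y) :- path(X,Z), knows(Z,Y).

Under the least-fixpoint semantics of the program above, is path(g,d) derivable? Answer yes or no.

no

round 1: derive path(a,a) via R0 from road(a,a)
round 1: derive path(b,e) via R0 from road(b,e)
round 1: derive path(c,j) via R0 from road(c,j)
round 1: derive path(d,a) via R0 from road(d,a)
round 1: derive path(d,d) via R0 from road(d,d)
round 1: derive path(d,g) via R0 from road(d,g)
round 1: derive path(g,a) via R0 from road(g,a)
round 1: derive path(g,b) via R0 from road(g,b)
round 1: derive path(g,c) via R0 from road(g,c)
round 1: derive path(h,d) via R0 from road(h,d)
round 1: derive path(j,e) via R0 from road(j,e)
round 1: derive path(j,j) via R0 from road(j,j)
round 2: derive path(c,b) via R1 from path(c,j), knows(j,b)
round 2: derive path(c,c) via R1 from path(c,j), knows(j,c)
round 2: derive path(d,b) via R1 from path(d,g), knows(g,b)
round 2: derive path(g,j) via R1 from path(g,c), knows(c,j)
round 2: derive path(j,b) via R1 from path(j,j), knows(j,b)
round 2: derive path(j,c) via R1 from path(j,j), knows(j,c)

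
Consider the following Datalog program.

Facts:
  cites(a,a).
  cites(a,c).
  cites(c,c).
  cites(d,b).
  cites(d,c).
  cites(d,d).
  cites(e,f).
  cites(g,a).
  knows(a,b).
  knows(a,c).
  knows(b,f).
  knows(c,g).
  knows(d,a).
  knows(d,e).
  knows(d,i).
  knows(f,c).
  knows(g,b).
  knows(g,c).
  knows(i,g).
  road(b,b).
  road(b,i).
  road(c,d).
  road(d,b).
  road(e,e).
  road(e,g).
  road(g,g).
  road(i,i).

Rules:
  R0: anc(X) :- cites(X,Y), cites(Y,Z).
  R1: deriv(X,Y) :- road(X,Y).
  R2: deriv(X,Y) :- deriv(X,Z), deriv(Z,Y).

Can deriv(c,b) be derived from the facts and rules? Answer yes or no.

yes

round 1: derive deriv(b,b) via R1 from road(b,b)
round 1: derive deriv(b,i) via R1 from road(b,i)
round 1: derive deriv(c,d) via R1 from road(c,d)
round 1: derive deriv(d,b) via R1 from road(d,b)
round 1: derive deriv(e,e) via R1 from road(e,e)
round 1: derive deriv(e,g) via R1 from road(e,g)
round 1: derive deriv(g,g) via R1 from road(g,g)
round 1: derive deriv(i,i) via R1 from road(i,i)
round 2: derive deriv(c,b) via R2 from deriv(c,d), deriv(d,b)
round 2: derive deriv(d,i) via R2 from deriv(d,b), deriv(b,i)
round 3: derive deriv(c,i) via R2 from deriv(c,b), deriv(b,i)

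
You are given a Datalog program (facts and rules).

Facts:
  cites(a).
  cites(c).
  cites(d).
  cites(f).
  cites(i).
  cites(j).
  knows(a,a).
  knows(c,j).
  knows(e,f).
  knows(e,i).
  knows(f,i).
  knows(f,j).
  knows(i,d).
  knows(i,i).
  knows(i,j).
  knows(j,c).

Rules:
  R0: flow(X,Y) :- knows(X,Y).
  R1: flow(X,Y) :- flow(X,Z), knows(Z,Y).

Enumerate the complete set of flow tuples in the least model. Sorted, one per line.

round 1: derive flow(a,a) via R0 from knows(a,a)
round 1: derive flow(c,j) via R0 from knows(c,j)
round 1: derive flow(e,f) via R0 from knows(e,f)
round 1: derive flow(e,i) via R0 from knows(e,i)
round 1: derive flow(f,i) via R0 from knows(f,i)
round 1: derive flow(f,j) via R0 from knows(f,j)
round 1: derive flow(i,d) via R0 from knows(i,d)
round 1: derive flow(i,i) via R0 from knows(i,i)
round 1: derive flow(i,j) via R0 from knows(i,j)
round 1: derive flow(j,c) via R0 from knows(j,c)
round 2: derive flow(c,c) via R1 from flow(c,j), knows(j,c)
round 2: derive flow(e,d) via R1 from flow(e,i), knows(i,d)
round 2: derive flow(e,j) via R1 from flow(e,f), knows(f,j)
round 2: derive flow(f,c) via R1 from flow(f,j), knows(j,c)
round 2: derive flow(f,d) via R1 from flow(f,i), knows(i,d)
round 2: derive flow(i,c) via R1 from flow(i,j), knows(j,c)
round 2: derive flow(j,j) via R1 from flow(j,c), knows(c,j)
round 3: derive flow(e,c) via R1 from flow(e,j), knows(j,c)

flow(a,a)
flow(c,c)
flow(c,j)
flow(e,c)
flow(e,d)
flow(e,f)
flow(e,i)
flow(e,j)
flow(f,c)
flow(f,d)
flow(f,i)
flow(f,j)
flow(i,c)
flow(i,d)
flow(i,i)
flow(i,j)
flow(j,c)
flow(j,j)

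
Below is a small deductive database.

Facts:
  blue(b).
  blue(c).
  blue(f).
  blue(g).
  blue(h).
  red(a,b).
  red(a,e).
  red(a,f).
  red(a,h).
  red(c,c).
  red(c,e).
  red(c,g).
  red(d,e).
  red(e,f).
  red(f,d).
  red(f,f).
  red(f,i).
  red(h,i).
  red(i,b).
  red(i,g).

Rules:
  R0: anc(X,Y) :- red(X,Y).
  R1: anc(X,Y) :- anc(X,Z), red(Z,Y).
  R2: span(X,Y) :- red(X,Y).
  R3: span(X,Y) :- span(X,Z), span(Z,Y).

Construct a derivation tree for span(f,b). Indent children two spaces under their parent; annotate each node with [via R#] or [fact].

round 1: derive span(a,b) via R2 from red(a,b)
round 1: derive span(a,e) via R2 from red(a,e)
round 1: derive span(a,f) via R2 from red(a,f)
round 1: derive span(a,h) via R2 from red(a,h)
round 1: derive span(c,c) via R2 from red(c,c)
round 1: derive span(c,e) via R2 from red(c,e)
round 1: derive span(c,g) via R2 from red(c,g)
round 1: derive span(d,e) via R2 from red(d,e)
round 1: derive span(e,f) via R2 from red(e,f)
round 1: derive span(f,d) via R2 from red(f,d)
round 1: derive span(f,f) via R2 from red(f,f)
round 1: derive span(f,i) via R2 from red(f,i)
round 1: derive span(h,i) via R2 from red(h,i)
round 1: derive span(i,b) via R2 from red(i,b)
round 1: derive span(i,g) via R2 from red(i,g)
round 2: derive span(a,d) via R3 from span(a,f), span(f,d)
round 2: derive span(a,i) via R3 from span(a,f), span(f,i)
round 2: derive span(c,f) via R3 from span(c,e), span(e,f)
round 2: derive span(d,f) via R3 from span(d,e), span(e,f)
round 2: derive span(e,d) via R3 from span(e,f), span(f,d)
round 2: derive span(e,i) via R3 from span(e,f), span(f,i)
round 2: derive span(f,b) via R3 from span(f,i), span(i,b)
round 2: derive span(f,e) via R3 from span(f,d), span(d,e)
round 2: derive span(f,g) via R3 from span(f,i), span(i,g)
round 2: derive span(h,b) via R3 from span(h,i), span(i,b)
round 2: derive span(h,g) via R3 from span(h,i), span(i,g)
round 3: derive span(a,g) via R3 from span(a,f), span(f,g)
round 3: derive span(c,b) via R3 from span(c,f), span(f,b)
round 3: derive span(c,d) via R3 from span(c,e), span(e,d)
round 3: derive span(c,i) via R3 from span(c,e), span(e,i)
round 3: derive span(d,b) via R3 from span(d,f), span(f,b)
round 3: derive span(d,d) via R3 from span(d,e), span(e,d)
round 3: derive span(d,g) via R3 from span(d,f), span(f,g)
round 3: derive span(d,i) via R3 from span(d,e), span(e,i)
round 3: derive span(e,b) via R3 from span(e,f), span(f,b)
round 3: derive span(e,e) via R3 from span(e,d), span(d,e)
round 3: derive span(e,g) via R3 from span(e,f), span(f,g)

span(f,b)  [via R3]
  span(f,i)  [via R2]
    red(f,i)  [fact]
  span(i,b)  [via R2]
    red(i,b)  [fact]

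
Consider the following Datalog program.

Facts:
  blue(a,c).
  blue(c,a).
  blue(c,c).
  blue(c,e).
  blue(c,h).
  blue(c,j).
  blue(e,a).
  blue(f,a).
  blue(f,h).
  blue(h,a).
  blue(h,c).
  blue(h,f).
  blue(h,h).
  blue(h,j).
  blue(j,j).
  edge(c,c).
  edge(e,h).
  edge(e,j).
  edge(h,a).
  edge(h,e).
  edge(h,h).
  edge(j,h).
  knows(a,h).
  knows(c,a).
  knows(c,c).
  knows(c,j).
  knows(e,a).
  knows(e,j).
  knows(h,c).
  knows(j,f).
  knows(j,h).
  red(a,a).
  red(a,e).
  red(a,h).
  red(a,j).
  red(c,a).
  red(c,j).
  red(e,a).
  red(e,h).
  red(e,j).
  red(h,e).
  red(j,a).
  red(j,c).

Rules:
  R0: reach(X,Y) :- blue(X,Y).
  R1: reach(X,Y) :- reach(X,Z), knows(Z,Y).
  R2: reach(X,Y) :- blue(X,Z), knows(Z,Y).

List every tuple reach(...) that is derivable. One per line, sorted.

reach(a,a)
reach(a,c)
reach(a,f)
reach(a,h)
reach(a,j)
reach(c,a)
reach(c,c)
reach(c,e)
reach(c,f)
reach(c,h)
reach(c,j)
reach(e,a)
reach(e,c)
reach(e,f)
reach(e,h)
reach(e,j)
reach(f,a)
reach(f,c)
reach(f,f)
reach(f,h)
reach(f,j)
reach(h,a)
reach(h,c)
reach(h,f)
reach(h,h)
reach(h,j)
reach(j,a)
reach(j,c)
reach(j,f)
reach(j,h)
reach(j,j)

round 1: derive reach(a,c) via R0 from blue(a,c)
round 1: derive reach(c,a) via R0 from blue(c,a)
round 1: derive reach(c,c) via R0 from blue(c,c)
round 1: derive reach(c,e) via R0 from blue(c,e)
round 1: derive reach(c,h) via R0 from blue(c,h)
round 1: derive reach(c,j) via R0 from blue(c,j)
round 1: derive reach(e,a) via R0 from blue(e,a)
round 1: derive reach(f,a) via R0 from blue(f,a)
round 1: derive reach(f,h) via R0 from blue(f,h)
round 1: derive reach(h,a) via R0 from blue(h,a)
round 1: derive reach(h,c) via R0 from blue(h,c)
round 1: derive reach(h,f) via R0 from blue(h,f)
round 1: derive reach(h,h) via R0 from blue(h,h)
round 1: derive reach(h,j) via R0 from blue(h,j)
round 1: derive reach(j,j) via R0 from blue(j,j)
round 1: derive reach(a,a) via R2 from blue(a,c), knows(c,a)
round 1: derive reach(a,j) via R2 from blue(a,c), knows(c,j)
round 1: derive reach(c,f) via R2 from blue(c,j), knows(j,f)
round 1: derive reach(e,h) via R2 from blue(e,a), knows(a,h)
round 1: derive reach(f,c) via R2 from blue(f,h), knows(h,c)
round 1: derive reach(j,f) via R2 from blue(j,j), knows(j,f)
round 1: derive reach(j,h) via R2 from blue(j,j), knows(j,h)
round 2: derive reach(a,f) via R1 from reach(a,j), knows(j,f)
round 2: derive reach(a,h) via R1 from reach(a,a), knows(a,h)
round 2: derive reach(e,c) via R1 from reach(e,h), knows(h,c)
round 2: derive reach(f,j) via R1 from reach(f,c), knows(c,j)
round 2: derive reach(j,c) via R1 from reach(j,h), knows(h,c)
round 3: derive reach(e,j) via R1 from reach(e,c), knows(c,j)
round 3: derive reach(f,f) via R1 from reach(f,j), knows(j,f)
round 3: derive reach(j,a) via R1 from reach(j,c), knows(c,a)
round 4: derive reach(e,f) via R1 from reach(e,j), knows(j,f)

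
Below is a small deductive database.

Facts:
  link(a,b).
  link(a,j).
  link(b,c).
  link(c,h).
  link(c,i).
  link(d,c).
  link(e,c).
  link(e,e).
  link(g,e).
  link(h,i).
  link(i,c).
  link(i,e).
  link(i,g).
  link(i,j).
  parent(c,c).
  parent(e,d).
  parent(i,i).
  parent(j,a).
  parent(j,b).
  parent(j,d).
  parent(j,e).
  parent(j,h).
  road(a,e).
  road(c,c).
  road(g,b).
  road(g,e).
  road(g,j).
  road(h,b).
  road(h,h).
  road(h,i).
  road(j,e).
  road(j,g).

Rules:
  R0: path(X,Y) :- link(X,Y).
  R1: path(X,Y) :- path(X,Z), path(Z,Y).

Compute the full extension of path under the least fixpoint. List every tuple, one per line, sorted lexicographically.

round 1: derive path(a,b) via R0 from link(a,b)
round 1: derive path(a,j) via R0 from link(a,j)
round 1: derive path(b,c) via R0 from link(b,c)
round 1: derive path(c,h) via R0 from link(c,h)
round 1: derive path(c,i) via R0 from link(c,i)
round 1: derive path(d,c) via R0 from link(d,c)
round 1: derive path(e,c) via R0 from link(e,c)
round 1: derive path(e,e) via R0 from link(e,e)
round 1: derive path(g,e) via R0 from link(g,e)
round 1: derive path(h,i) via R0 from link(h,i)
round 1: derive path(i,c) via R0 from link(i,c)
round 1: derive path(i,e) via R0 from link(i,e)
round 1: derive path(i,g) via R0 from link(i,g)
round 1: derive path(i,j) via R0 from link(i,j)
round 2: derive path(a,c) via R1 from path(a,b), path(b,c)
round 2: derive path(b,h) via R1 from path(b,c), path(c,h)
round 2: derive path(b,i) via R1 from path(b,c), path(c,i)
round 2: derive path(c,c) via R1 from path(c,i), path(i,c)
round 2: derive path(c,e) via R1 from path(c,i), path(i,e)
round 2: derive path(c,g) via R1 from path(c,i), path(i,g)
round 2: derive path(c,j) via R1 from path(c,i), path(i,j)
round 2: derive path(d,h) via R1 from path(d,c), path(c,h)
round 2: derive path(d,i) via R1 from path(d,c), path(c,i)
round 2: derive path(e,h) via R1 from path(e,c), path(c,h)
round 2: derive path(e,i) via R1 from path(e,c), path(c,i)
round 2: derive path(g,c) via R1 from path(g,e), path(e,c)
round 2: derive path(h,c) via R1 from path(h,i), path(i,c)
round 2: derive path(h,e) via R1 from path(h,i), path(i,e)
round 2: derive path(h,g) via R1 from path(h,i), path(i,g)
round 2: derive path(h,j) via R1 from path(h,i), path(i,j)
round 2: derive path(i,h) via R1 from path(i,c), path(c,h)
round 2: derive path(i,i) via R1 from path(i,c), path(c,i)
round 3: derive path(a,e) via R1 from path(a,c), path(c,e)
round 3: derive path(a,g) via R1 from path(a,c), path(c,g)
round 3: derive path(a,h) via R1 from path(a,b), path(b,h)
round 3: derive path(a,i) via R1 from path(a,b), path(b,i)
round 3: derive path(b,e) via R1 from path(b,c), path(c,e)
round 3: derive path(b,g) via R1 from path(b,c), path(c,g)
round 3: derive path(b,j) via R1 from path(b,c), path(c,j)
round 3: derive path(d,e) via R1 from path(d,c), path(c,e)
round 3: derive path(d,g) via R1 from path(d,c), path(c,g)
round 3: derive path(d,j) via R1 from path(d,c), path(c,j)
round 3: derive path(e,g) via R1 from path(e,c), path(c,g)
round 3: derive path(e,j) via R1 from path(e,c), path(c,j)
round 3: derive path(g,g) via R1 from path(g,c), path(c,g)
round 3: derive path(g,h) via R1 from path(g,c), path(c,h)
round 3: derive path(g,i) via R1 from path(g,c), path(c,i)
round 3: derive path(g,j) via R1 from path(g,c), path(c,j)
round 3: derive path(h,h) via R1 from path(h,c), path(c,h)

path(a,b)
path(a,c)
path(a,e)
path(a,g)
path(a,h)
path(a,i)
path(a,j)
path(b,c)
path(b,e)
path(b,g)
path(b,h)
path(b,i)
path(b,j)
path(c,c)
path(c,e)
path(c,g)
path(c,h)
path(c,i)
path(c,j)
path(d,c)
path(d,e)
path(d,g)
path(d,h)
path(d,i)
path(d,j)
path(e,c)
path(e,e)
path(e,g)
path(e,h)
path(e,i)
path(e,j)
path(g,c)
path(g,e)
path(g,g)
path(g,h)
path(g,i)
path(g,j)
path(h,c)
path(h,e)
path(h,g)
path(h,h)
path(h,i)
path(h,j)
path(i,c)
path(i,e)
path(i,g)
path(i,h)
path(i,i)
path(i,j)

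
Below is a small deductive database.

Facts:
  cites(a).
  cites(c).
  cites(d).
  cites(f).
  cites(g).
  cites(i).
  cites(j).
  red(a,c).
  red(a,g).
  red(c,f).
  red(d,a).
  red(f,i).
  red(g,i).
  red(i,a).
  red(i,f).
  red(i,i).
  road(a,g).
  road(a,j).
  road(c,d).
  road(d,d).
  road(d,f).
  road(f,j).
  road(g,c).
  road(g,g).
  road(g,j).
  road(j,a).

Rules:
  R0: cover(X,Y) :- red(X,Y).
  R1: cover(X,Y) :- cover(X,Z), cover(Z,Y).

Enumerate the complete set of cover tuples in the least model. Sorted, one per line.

round 1: derive cover(a,c) via R0 from red(a,c)
round 1: derive cover(a,g) via R0 from red(a,g)
round 1: derive cover(c,f) via R0 from red(c,f)
round 1: derive cover(d,a) via R0 from red(d,a)
round 1: derive cover(f,i) via R0 from red(f,i)
round 1: derive cover(g,i) via R0 from red(g,i)
round 1: derive cover(i,a) via R0 from red(i,a)
round 1: derive cover(i,f) via R0 from red(i,f)
round 1: derive cover(i,i) via R0 from red(i,i)
round 2: derive cover(a,f) via R1 from cover(a,c), cover(c,f)
round 2: derive cover(a,i) via R1 from cover(a,g), cover(g,i)
round 2: derive cover(c,i) via R1 from cover(c,f), cover(f,i)
round 2: derive cover(d,c) via R1 from cover(d,a), cover(a,c)
round 2: derive cover(d,g) via R1 from cover(d,a), cover(a,g)
round 2: derive cover(f,a) via R1 from cover(f,i), cover(i,a)
round 2: derive cover(f,f) via R1 from cover(f,i), cover(i,f)
round 2: derive cover(g,a) via R1 from cover(g,i), cover(i,a)
round 2: derive cover(g,f) via R1 from cover(g,i), cover(i,f)
round 2: derive cover(i,c) via R1 from cover(i,a), cover(a,c)
round 2: derive cover(i,g) via R1 from cover(i,a), cover(a,g)
round 3: derive cover(a,a) via R1 from cover(a,f), cover(f,a)
round 3: derive cover(c,a) via R1 from cover(c,f), cover(f,a)
round 3: derive cover(c,c) via R1 from cover(c,i), cover(i,c)
round 3: derive cover(c,g) via R1 from cover(c,i), cover(i,g)
round 3: derive cover(d,f) via R1 from cover(d,a), cover(a,f)
round 3: derive cover(d,i) via R1 from cover(d,a), cover(a,i)
round 3: derive cover(f,c) via R1 from cover(f,a), cover(a,c)
round 3: derive cover(f,g) via R1 from cover(f,a), cover(a,g)
round 3: derive cover(g,c) via R1 from cover(g,a), cover(a,c)
round 3: derive cover(g,g) via R1 from cover(g,a), cover(a,g)

cover(a,a)
cover(a,c)
cover(a,f)
cover(a,g)
cover(a,i)
cover(c,a)
cover(c,c)
cover(c,f)
cover(c,g)
cover(c,i)
cover(d,a)
cover(d,c)
cover(d,f)
cover(d,g)
cover(d,i)
cover(f,a)
cover(f,c)
cover(f,f)
cover(f,g)
cover(f,i)
cover(g,a)
cover(g,c)
cover(g,f)
cover(g,g)
cover(g,i)
cover(i,a)
cover(i,c)
cover(i,f)
cover(i,g)
cover(i,i)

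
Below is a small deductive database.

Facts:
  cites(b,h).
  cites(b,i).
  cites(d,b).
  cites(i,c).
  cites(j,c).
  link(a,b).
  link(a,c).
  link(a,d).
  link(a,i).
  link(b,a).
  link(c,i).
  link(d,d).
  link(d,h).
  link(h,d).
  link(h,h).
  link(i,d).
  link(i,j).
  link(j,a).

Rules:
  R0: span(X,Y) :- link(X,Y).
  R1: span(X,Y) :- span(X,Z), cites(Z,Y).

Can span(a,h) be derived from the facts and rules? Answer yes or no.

yes

round 1: derive span(a,b) via R0 from link(a,b)
round 1: derive span(a,c) via R0 from link(a,c)
round 1: derive span(a,d) via R0 from link(a,d)
round 1: derive span(a,i) via R0 from link(a,i)
round 1: derive span(b,a) via R0 from link(b,a)
round 1: derive span(c,i) via R0 from link(c,i)
round 1: derive span(d,d) via R0 from link(d,d)
round 1: derive span(d,h) via R0 from link(d,h)
round 1: derive span(h,d) via R0 from link(h,d)
round 1: derive span(h,h) via R0 from link(h,h)
round 1: derive span(i,d) via R0 from link(i,d)
round 1: derive span(i,j) via R0 from link(i,j)
round 1: derive span(j,a) via R0 from link(j,a)
round 2: derive span(a,h) via R1 from span(a,b), cites(b,h)
round 2: derive span(c,c) via R1 from span(c,i), cites(i,c)
round 2: derive span(d,b) via R1 from span(d,d), cites(d,b)
round 2: derive span(h,b) via R1 from span(h,d), cites(d,b)
round 2: derive span(i,b) via R1 from span(i,d), cites(d,b)
round 2: derive span(i,c) via R1 from span(i,j), cites(j,c)
round 3: derive span(d,i) via R1 from span(d,b), cites(b,i)
round 3: derive span(h,i) via R1 from span(h,b), cites(b,i)
round 3: derive span(i,h) via R1 from span(i,b), cites(b,h)
round 3: derive span(i,i) via R1 from span(i,b), cites(b,i)
round 4: derive span(d,c) via R1 from span(d,i), cites(i,c)
round 4: derive span(h,c) via R1 from span(h,i), cites(i,c)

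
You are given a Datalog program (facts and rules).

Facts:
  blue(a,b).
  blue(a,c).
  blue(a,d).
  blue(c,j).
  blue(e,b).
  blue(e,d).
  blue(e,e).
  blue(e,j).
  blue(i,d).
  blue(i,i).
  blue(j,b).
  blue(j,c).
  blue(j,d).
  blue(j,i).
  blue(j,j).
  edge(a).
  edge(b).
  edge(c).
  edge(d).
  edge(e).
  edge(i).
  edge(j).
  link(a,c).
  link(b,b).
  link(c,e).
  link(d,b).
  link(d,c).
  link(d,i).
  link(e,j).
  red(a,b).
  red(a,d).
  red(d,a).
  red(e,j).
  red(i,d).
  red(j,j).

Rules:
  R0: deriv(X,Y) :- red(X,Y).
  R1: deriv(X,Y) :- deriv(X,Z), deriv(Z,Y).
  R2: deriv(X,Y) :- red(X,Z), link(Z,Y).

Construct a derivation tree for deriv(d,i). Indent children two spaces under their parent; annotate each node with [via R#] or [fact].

deriv(d,i)  [via R1]
  deriv(d,a)  [via R0]
    red(d,a)  [fact]
  deriv(a,i)  [via R2]
    red(a,d)  [fact]
    link(d,i)  [fact]

round 1: derive deriv(a,b) via R0 from red(a,b)
round 1: derive deriv(a,d) via R0 from red(a,d)
round 1: derive deriv(d,a) via R0 from red(d,a)
round 1: derive deriv(e,j) via R0 from red(e,j)
round 1: derive deriv(i,d) via R0 from red(i,d)
round 1: derive deriv(j,j) via R0 from red(j,j)
round 1: derive deriv(a,c) via R2 from red(a,d), link(d,c)
round 1: derive deriv(a,i) via R2 from red(a,d), link(d,i)
round 1: derive deriv(d,c) via R2 from red(d,a), link(a,c)
round 1: derive deriv(i,b) via R2 from red(i,d), link(d,b)
round 1: derive deriv(i,c) via R2 from red(i,d), link(d,c)
round 1: derive deriv(i,i) via R2 from red(i,d), link(d,i)
round 2: derive deriv(a,a) via R1 from deriv(a,d), deriv(d,a)
round 2: derive deriv(d,b) via R1 from deriv(d,a), deriv(a,b)
round 2: derive deriv(d,d) via R1 from deriv(d,a), deriv(a,d)
round 2: derive deriv(d,i) via R1 from deriv(d,a), deriv(a,i)
round 2: derive deriv(i,a) via R1 from deriv(i,d), deriv(d,a)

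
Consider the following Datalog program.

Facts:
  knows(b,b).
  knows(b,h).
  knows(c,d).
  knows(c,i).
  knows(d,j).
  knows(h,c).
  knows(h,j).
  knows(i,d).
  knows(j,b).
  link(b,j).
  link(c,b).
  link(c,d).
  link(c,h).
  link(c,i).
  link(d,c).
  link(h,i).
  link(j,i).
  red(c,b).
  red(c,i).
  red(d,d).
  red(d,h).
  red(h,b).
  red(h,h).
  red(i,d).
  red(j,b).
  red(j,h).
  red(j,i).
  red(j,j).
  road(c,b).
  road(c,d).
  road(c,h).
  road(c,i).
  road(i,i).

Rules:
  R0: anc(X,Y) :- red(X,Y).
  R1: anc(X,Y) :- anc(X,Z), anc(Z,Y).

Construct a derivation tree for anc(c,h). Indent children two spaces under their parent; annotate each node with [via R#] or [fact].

round 1: derive anc(c,b) via R0 from red(c,b)
round 1: derive anc(c,i) via R0 from red(c,i)
round 1: derive anc(d,d) via R0 from red(d,d)
round 1: derive anc(d,h) via R0 from red(d,h)
round 1: derive anc(h,b) via R0 from red(h,b)
round 1: derive anc(h,h) via R0 from red(h,h)
round 1: derive anc(i,d) via R0 from red(i,d)
round 1: derive anc(j,b) via R0 from red(j,b)
round 1: derive anc(j,h) via R0 from red(j,h)
round 1: derive anc(j,i) via R0 from red(j,i)
round 1: derive anc(j,j) via R0 from red(j,j)
round 2: derive anc(c,d) via R1 from anc(c,i), anc(i,d)
round 2: derive anc(d,b) via R1 from anc(d,h), anc(h,b)
round 2: derive anc(i,h) via R1 from anc(i,d), anc(d,h)
round 2: derive anc(j,d) via R1 from anc(j,i), anc(i,d)
round 3: derive anc(c,h) via R1 from anc(c,d), anc(d,h)
round 3: derive anc(i,b) via R1 from anc(i,d), anc(d,b)

anc(c,h)  [via R1]
  anc(c,d)  [via R1]
    anc(c,i)  [via R0]
      red(c,i)  [fact]
    anc(i,d)  [via R0]
      red(i,d)  [fact]
  anc(d,h)  [via R0]
    red(d,h)  [fact]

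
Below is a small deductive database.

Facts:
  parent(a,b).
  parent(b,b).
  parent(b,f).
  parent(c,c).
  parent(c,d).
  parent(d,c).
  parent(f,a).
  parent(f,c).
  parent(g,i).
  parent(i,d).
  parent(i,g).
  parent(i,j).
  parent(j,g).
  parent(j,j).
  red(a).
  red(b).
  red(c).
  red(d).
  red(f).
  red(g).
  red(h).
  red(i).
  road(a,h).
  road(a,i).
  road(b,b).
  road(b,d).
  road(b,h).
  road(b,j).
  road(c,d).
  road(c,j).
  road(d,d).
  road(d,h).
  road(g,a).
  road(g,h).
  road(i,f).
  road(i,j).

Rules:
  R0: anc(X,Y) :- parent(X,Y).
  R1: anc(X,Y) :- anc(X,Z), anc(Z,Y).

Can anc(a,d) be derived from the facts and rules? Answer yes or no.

round 1: derive anc(a,b) via R0 from parent(a,b)
round 1: derive anc(b,b) via R0 from parent(b,b)
round 1: derive anc(b,f) via R0 from parent(b,f)
round 1: derive anc(c,c) via R0 from parent(c,c)
round 1: derive anc(c,d) via R0 from parent(c,d)
round 1: derive anc(d,c) via R0 from parent(d,c)
round 1: derive anc(f,a) via R0 from parent(f,a)
round 1: derive anc(f,c) via R0 from parent(f,c)
round 1: derive anc(g,i) via R0 from parent(g,i)
round 1: derive anc(i,d) via R0 from parent(i,d)
round 1: derive anc(i,g) via R0 from parent(i,g)
round 1: derive anc(i,j) via R0 from parent(i,j)
round 1: derive anc(j,g) via R0 from parent(j,g)
round 1: derive anc(j,j) via R0 from parent(j,j)
round 2: derive anc(a,f) via R1 from anc(a,b), anc(b,f)
round 2: derive anc(b,a) via R1 from anc(b,f), anc(f,a)
round 2: derive anc(b,c) via R1 from anc(b,f), anc(f,c)
round 2: derive anc(d,d) via R1 from anc(d,c), anc(c,d)
round 2: derive anc(f,b) via R1 from anc(f,a), anc(a,b)
round 2: derive anc(f,d) via R1 from anc(f,c), anc(c,d)
round 2: derive anc(g,d) via R1 from anc(g,i), anc(i,d)
round 2: derive anc(g,g) via R1 from anc(g,i), anc(i,g)
round 2: derive anc(g,j) via R1 from anc(g,i), anc(i,j)
round 2: derive anc(i,c) via R1 from anc(i,d), anc(d,c)
round 2: derive anc(i,i) via R1 from anc(i,g), anc(g,i)
round 2: derive anc(j,i) via R1 from anc(j,g), anc(g,i)
round 3: derive anc(a,a) via R1 from anc(a,b), anc(b,a)
round 3: derive anc(a,c) via R1 from anc(a,b), anc(b,c)
round 3: derive anc(a,d) via R1 from anc(a,f), anc(f,d)
round 3: derive anc(b,d) via R1 from anc(b,c), anc(c,d)
round 3: derive anc(f,f) via R1 from anc(f,a), anc(a,f)
round 3: derive anc(g,c) via R1 from anc(g,d), anc(d,c)
round 3: derive anc(j,c) via R1 from anc(j,i), anc(i,c)
round 3: derive anc(j,d) via R1 from anc(j,g), anc(g,d)

yes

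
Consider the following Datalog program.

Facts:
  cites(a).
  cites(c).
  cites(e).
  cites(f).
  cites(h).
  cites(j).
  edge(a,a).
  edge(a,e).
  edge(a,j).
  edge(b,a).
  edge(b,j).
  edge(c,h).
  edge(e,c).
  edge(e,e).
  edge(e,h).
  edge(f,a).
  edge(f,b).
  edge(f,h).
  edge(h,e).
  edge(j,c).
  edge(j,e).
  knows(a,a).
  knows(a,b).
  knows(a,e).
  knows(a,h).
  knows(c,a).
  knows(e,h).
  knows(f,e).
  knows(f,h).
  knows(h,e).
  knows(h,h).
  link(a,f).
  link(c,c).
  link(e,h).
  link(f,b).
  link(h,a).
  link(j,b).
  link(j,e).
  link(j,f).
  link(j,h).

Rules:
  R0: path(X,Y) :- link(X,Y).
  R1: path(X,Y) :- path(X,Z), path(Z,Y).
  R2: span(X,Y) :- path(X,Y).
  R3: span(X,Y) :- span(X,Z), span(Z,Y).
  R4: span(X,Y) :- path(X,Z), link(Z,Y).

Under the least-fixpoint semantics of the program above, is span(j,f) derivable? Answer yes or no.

round 1: derive path(a,f) via R0 from link(a,f)
round 1: derive path(c,c) via R0 from link(c,c)
round 1: derive path(e,h) via R0 from link(e,h)
round 1: derive path(f,b) via R0 from link(f,b)
round 1: derive path(h,a) via R0 from link(h,a)
round 1: derive path(j,b) via R0 from link(j,b)
round 1: derive path(j,e) via R0 from link(j,e)
round 1: derive path(j,f) via R0 from link(j,f)
round 1: derive path(j,h) via R0 from link(j,h)
round 2: derive path(a,b) via R1 from path(a,f), path(f,b)
round 2: derive path(e,a) via R1 from path(e,h), path(h,a)
round 2: derive path(h,f) via R1 from path(h,a), path(a,f)
round 2: derive path(j,a) via R1 from path(j,h), path(h,a)
round 2: derive span(a,f) via R2 from path(a,f)
round 2: derive span(c,c) via R2 from path(c,c)
round 2: derive span(e,h) via R2 from path(e,h)
round 2: derive span(f,b) via R2 from path(f,b)
round 2: derive span(h,a) via R2 from path(h,a)
round 2: derive span(j,b) via R2 from path(j,b)
round 2: derive span(j,e) via R2 from path(j,e)
round 2: derive span(j,f) via R2 from path(j,f)
round 2: derive span(j,h) via R2 from path(j,h)
round 2: derive span(a,b) via R4 from path(a,f), link(f,b)
round 2: derive span(e,a) via R4 from path(e,h), link(h,a)
round 2: derive span(h,f) via R4 from path(h,a), link(a,f)
round 2: derive span(j,a) via R4 from path(j,h), link(h,a)
round 3: derive path(e,b) via R1 from path(e,a), path(a,b)
round 3: derive path(e,f) via R1 from path(e,a), path(a,f)
round 3: derive path(h,b) via R1 from path(h,a), path(a,b)
round 3: derive span(e,b) via R3 from span(e,a), span(a,b)
round 3: derive span(e,f) via R3 from span(e,a), span(a,f)
round 3: derive span(h,b) via R3 from span(h,a), span(a,b)

yes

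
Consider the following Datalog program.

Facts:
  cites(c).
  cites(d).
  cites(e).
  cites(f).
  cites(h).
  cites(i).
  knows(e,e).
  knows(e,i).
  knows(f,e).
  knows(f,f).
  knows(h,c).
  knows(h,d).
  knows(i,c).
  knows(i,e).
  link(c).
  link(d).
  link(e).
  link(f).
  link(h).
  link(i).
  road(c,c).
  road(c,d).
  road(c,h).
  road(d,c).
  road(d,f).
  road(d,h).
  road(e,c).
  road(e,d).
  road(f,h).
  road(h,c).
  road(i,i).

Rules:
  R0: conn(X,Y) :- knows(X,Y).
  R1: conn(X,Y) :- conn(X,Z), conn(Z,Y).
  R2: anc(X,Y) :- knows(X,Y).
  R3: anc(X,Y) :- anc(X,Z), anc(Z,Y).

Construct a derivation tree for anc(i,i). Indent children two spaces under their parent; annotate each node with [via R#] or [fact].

round 1: derive anc(e,e) via R2 from knows(e,e)
round 1: derive anc(e,i) via R2 from knows(e,i)
round 1: derive anc(f,e) via R2 from knows(f,e)
round 1: derive anc(f,f) via R2 from knows(f,f)
round 1: derive anc(h,c) via R2 from knows(h,c)
round 1: derive anc(h,d) via R2 from knows(h,d)
round 1: derive anc(i,c) via R2 from knows(i,c)
round 1: derive anc(i,e) via R2 from knows(i,e)
round 2: derive anc(e,c) via R3 from anc(e,i), anc(i,c)
round 2: derive anc(f,i) via R3 from anc(f,e), anc(e,i)
round 2: derive anc(i,i) via R3 from anc(i,e), anc(e,i)
round 3: derive anc(f,c) via R3 from anc(f,e), anc(e,c)

anc(i,i)  [via R3]
  anc(i,e)  [via R2]
    knows(i,e)  [fact]
  anc(e,i)  [via R2]
    knows(e,i)  [fact]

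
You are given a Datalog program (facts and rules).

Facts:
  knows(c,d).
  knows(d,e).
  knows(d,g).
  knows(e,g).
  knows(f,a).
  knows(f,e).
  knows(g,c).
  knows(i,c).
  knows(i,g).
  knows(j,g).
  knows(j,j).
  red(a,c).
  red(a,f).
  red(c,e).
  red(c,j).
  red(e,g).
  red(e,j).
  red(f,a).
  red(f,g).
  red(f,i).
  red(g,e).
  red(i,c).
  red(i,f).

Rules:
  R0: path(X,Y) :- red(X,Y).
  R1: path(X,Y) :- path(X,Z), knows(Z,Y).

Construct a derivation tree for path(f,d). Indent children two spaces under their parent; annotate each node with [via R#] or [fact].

path(f,d)  [via R1]
  path(f,c)  [via R1]
    path(f,g)  [via R0]
      red(f,g)  [fact]
    knows(g,c)  [fact]
  knows(c,d)  [fact]

round 1: derive path(a,c) via R0 from red(a,c)
round 1: derive path(a,f) via R0 from red(a,f)
round 1: derive path(c,e) via R0 from red(c,e)
round 1: derive path(c,j) via R0 from red(c,j)
round 1: derive path(e,g) via R0 from red(e,g)
round 1: derive path(e,j) via R0 from red(e,j)
round 1: derive path(f,a) via R0 from red(f,a)
round 1: derive path(f,g) via R0 from red(f,g)
round 1: derive path(f,i) via R0 from red(f,i)
round 1: derive path(g,e) via R0 from red(g,e)
round 1: derive path(i,c) via R0 from red(i,c)
round 1: derive path(i,f) via R0 from red(i,f)
round 2: derive path(a,a) via R1 from path(a,f), knows(f,a)
round 2: derive path(a,d) via R1 from path(a,c), knows(c,d)
round 2: derive path(a,e) via R1 from path(a,f), knows(f,e)
round 2: derive path(c,g) via R1 from path(c,e), knows(e,g)
round 2: derive path(e,c) via R1 from path(e,g), knows(g,c)
round 2: derive path(f,c) via R1 from path(f,g), knows(g,c)
round 2: derive path(g,g) via R1 from path(g,e), knows(e,g)
round 2: derive path(i,a) via R1 from path(i,f), knows(f,a)
round 2: derive path(i,d) via R1 from path(i,c), knows(c,d)
round 2: derive path(i,e) via R1 from path(i,f), knows(f,e)
round 3: derive path(a,g) via R1 from path(a,d), knows(d,g)
round 3: derive path(c,c) via R1 from path(c,g), knows(g,c)
round 3: derive path(e,d) via R1 from path(e,c), knows(c,d)
round 3: derive path(f,d) via R1 from path(f,c), knows(c,d)
round 3: derive path(g,c) via R1 from path(g,g), knows(g,c)
round 3: derive path(i,g) via R1 from path(i,d), knows(d,g)
round 4: derive path(c,d) via R1 from path(c,c), knows(c,d)
round 4: derive path(e,e) via R1 from path(e,d), knows(d,e)
round 4: derive path(f,e) via R1 from path(f,d), knows(d,e)
round 4: derive path(g,d) via R1 from path(g,c), knows(c,d)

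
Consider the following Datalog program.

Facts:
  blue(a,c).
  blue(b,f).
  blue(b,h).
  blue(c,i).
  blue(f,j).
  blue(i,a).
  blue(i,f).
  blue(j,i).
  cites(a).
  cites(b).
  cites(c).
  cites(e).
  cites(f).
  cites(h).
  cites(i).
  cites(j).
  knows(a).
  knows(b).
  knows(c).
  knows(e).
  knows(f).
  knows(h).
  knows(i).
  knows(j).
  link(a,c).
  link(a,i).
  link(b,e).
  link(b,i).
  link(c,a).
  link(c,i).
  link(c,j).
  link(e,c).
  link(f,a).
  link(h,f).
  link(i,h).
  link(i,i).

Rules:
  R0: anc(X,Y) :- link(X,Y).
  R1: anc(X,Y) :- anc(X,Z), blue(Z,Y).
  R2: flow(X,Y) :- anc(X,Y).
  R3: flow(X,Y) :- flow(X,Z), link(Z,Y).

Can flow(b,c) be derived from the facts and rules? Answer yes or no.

yes

round 1: derive anc(a,c) via R0 from link(a,c)
round 1: derive anc(a,i) via R0 from link(a,i)
round 1: derive anc(b,e) via R0 from link(b,e)
round 1: derive anc(b,i) via R0 from link(b,i)
round 1: derive anc(c,a) via R0 from link(c,a)
round 1: derive anc(c,i) via R0 from link(c,i)
round 1: derive anc(c,j) via R0 from link(c,j)
round 1: derive anc(e,c) via R0 from link(e,c)
round 1: derive anc(f,a) via R0 from link(f,a)
round 1: derive anc(h,f) via R0 from link(h,f)
round 1: derive anc(i,h) via R0 from link(i,h)
round 1: derive anc(i,i) via R0 from link(i,i)
round 2: derive anc(a,a) via R1 from anc(a,i), blue(i,a)
round 2: derive anc(a,f) via R1 from anc(a,i), blue(i,f)
round 2: derive anc(b,a) via R1 from anc(b,i), blue(i,a)
round 2: derive anc(b,f) via R1 from anc(b,i), blue(i,f)
round 2: derive anc(c,c) via R1 from anc(c,a), blue(a,c)
round 2: derive anc(c,f) via R1 from anc(c,i), blue(i,f)
round 2: derive anc(e,i) via R1 from anc(e,c), blue(c,i)
round 2: derive anc(f,c) via R1 from anc(f,a), blue(a,c)
round 2: derive anc(h,j) via R1 from anc(h,f), blue(f,j)
round 2: derive anc(i,a) via R1 from anc(i,i), blue(i,a)
round 2: derive anc(i,f) via R1 from anc(i,i), blue(i,f)
round 2: derive flow(a,c) via R2 from anc(a,c)
round 2: derive flow(a,i) via R2 from anc(a,i)
round 2: derive flow(b,e) via R2 from anc(b,e)
round 2: derive flow(b,i) via R2 from anc(b,i)
round 2: derive flow(c,a) via R2 from anc(c,a)
round 2: derive flow(c,i) via R2 from anc(c,i)
round 2: derive flow(c,j) via R2 from anc(c,j)
round 2: derive flow(e,c) via R2 from anc(e,c)
round 2: derive flow(f,a) via R2 from anc(f,a)
round 2: derive flow(h,f) via R2 from anc(h,f)
round 2: derive flow(i,h) via R2 from anc(i,h)
round 2: derive flow(i,i) via R2 from anc(i,i)
round 3: derive anc(a,j) via R1 from anc(a,f), blue(f,j)
round 3: derive anc(b,c) via R1 from anc(b,a), blue(a,c)
round 3: derive anc(b,j) via R1 from anc(b,f), blue(f,j)
round 3: derive anc(e,a) via R1 from anc(e,i), blue(i,a)
round 3: derive anc(e,f) via R1 from anc(e,i), blue(i,f)
round 3: derive anc(f,i) via R1 from anc(f,c), blue(c,i)
round 3: derive anc(h,i) via R1 from anc(h,j), blue(j,i)
round 3: derive anc(i,c) via R1 from anc(i,a), blue(a,c)
round 3: derive anc(i,j) via R1 from anc(i,f), blue(f,j)
round 3: derive flow(a,a) via R2 from anc(a,a)
round 3: derive flow(a,f) via R2 from anc(a,f)
round 3: derive flow(b,a) via R2 from anc(b,a)
round 3: derive flow(b,f) via R2 from anc(b,f)
round 3: derive flow(c,c) via R2 from anc(c,c)
round 3: derive flow(c,f) via R2 from anc(c,f)
round 3: derive flow(e,i) via R2 from anc(e,i)
round 3: derive flow(f,c) via R2 from anc(f,c)
round 3: derive flow(h,j) via R2 from anc(h,j)
round 3: derive flow(i,a) via R2 from anc(i,a)
round 3: derive flow(i,f) via R2 from anc(i,f)
round 3: derive flow(a,h) via R3 from flow(a,i), link(i,h)
round 3: derive flow(a,j) via R3 from flow(a,c), link(c,j)
round 3: derive flow(b,c) via R3 from flow(b,e), link(e,c)
round 3: derive flow(b,h) via R3 from flow(b,i), link(i,h)
round 3: derive flow(c,h) via R3 from flow(c,i), link(i,h)
round 3: derive flow(e,a) via R3 from flow(e,c), link(c,a)
round 3: derive flow(e,j) via R3 from flow(e,c), link(c,j)
round 3: derive flow(f,i) via R3 from flow(f,a), link(a,i)
round 3: derive flow(h,a) via R3 from flow(h,f), link(f,a)
round 4: derive anc(e,j) via R1 from anc(e,f), blue(f,j)
round 4: derive anc(f,f) via R1 from anc(f,i), blue(i,f)
round 4: derive anc(h,a) via R1 from anc(h,i), blue(i,a)
round 4: derive flow(b,j) via R2 from anc(b,j)
round 4: derive flow(e,f) via R2 from anc(e,f)
round 4: derive flow(h,i) via R2 from anc(h,i)
round 4: derive flow(i,c) via R2 from anc(i,c)
round 4: derive flow(i,j) via R2 from anc(i,j)
round 4: derive flow(e,h) via R3 from flow(e,i), link(i,h)
round 4: derive flow(f,h) via R3 from flow(f,i), link(i,h)
round 4: derive flow(f,j) via R3 from flow(f,c), link(c,j)
round 4: derive flow(h,c) via R3 from flow(h,a), link(a,c)
round 5: derive anc(f,j) via R1 from anc(f,f), blue(f,j)
round 5: derive anc(h,c) via R1 from anc(h,a), blue(a,c)
round 5: derive flow(f,f) via R2 from anc(f,f)
round 5: derive flow(h,h) via R3 from flow(h,i), link(i,h)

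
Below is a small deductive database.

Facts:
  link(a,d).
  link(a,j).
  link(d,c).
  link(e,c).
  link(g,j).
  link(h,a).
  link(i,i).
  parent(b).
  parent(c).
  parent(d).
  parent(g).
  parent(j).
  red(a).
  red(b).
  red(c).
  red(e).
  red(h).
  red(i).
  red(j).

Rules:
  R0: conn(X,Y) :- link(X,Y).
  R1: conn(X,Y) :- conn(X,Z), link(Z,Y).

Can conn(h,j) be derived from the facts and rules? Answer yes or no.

yes

round 1: derive conn(a,d) via R0 from link(a,d)
round 1: derive conn(a,j) via R0 from link(a,j)
round 1: derive conn(d,c) via R0 from link(d,c)
round 1: derive conn(e,c) via R0 from link(e,c)
round 1: derive conn(g,j) via R0 from link(g,j)
round 1: derive conn(h,a) via R0 from link(h,a)
round 1: derive conn(i,i) via R0 from link(i,i)
round 2: derive conn(a,c) via R1 from conn(a,d), link(d,c)
round 2: derive conn(h,d) via R1 from conn(h,a), link(a,d)
round 2: derive conn(h,j) via R1 from conn(h,a), link(a,j)
round 3: derive conn(h,c) via R1 from conn(h,d), link(d,c)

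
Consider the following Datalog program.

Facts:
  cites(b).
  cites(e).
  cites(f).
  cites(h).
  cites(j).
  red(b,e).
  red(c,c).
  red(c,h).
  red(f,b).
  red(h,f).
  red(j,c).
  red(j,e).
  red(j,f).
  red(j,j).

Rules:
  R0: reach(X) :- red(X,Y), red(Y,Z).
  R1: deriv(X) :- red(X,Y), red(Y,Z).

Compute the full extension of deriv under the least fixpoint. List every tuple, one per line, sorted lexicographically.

deriv(c)
deriv(f)
deriv(h)
deriv(j)

round 1: derive deriv(c) via R1 from red(c,c), red(c,c)
round 1: derive deriv(f) via R1 from red(f,b), red(b,e)
round 1: derive deriv(h) via R1 from red(h,f), red(f,b)
round 1: derive deriv(j) via R1 from red(j,c), red(c,c)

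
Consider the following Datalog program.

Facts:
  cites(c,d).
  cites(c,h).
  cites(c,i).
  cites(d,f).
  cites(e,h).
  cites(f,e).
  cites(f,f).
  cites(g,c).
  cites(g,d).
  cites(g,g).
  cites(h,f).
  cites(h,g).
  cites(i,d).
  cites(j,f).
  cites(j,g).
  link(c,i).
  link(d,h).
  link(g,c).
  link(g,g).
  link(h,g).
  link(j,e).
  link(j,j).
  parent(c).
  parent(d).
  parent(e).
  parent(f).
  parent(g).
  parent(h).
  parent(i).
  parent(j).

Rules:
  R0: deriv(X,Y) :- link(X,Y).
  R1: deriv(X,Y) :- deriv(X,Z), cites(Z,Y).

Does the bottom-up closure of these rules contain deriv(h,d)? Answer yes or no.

round 1: derive deriv(c,i) via R0 from link(c,i)
round 1: derive deriv(d,h) via R0 from link(d,h)
round 1: derive deriv(g,c) via R0 from link(g,c)
round 1: derive deriv(g,g) via R0 from link(g,g)
round 1: derive deriv(h,g) via R0 from link(h,g)
round 1: derive deriv(j,e) via R0 from link(j,e)
round 1: derive deriv(j,j) via R0 from link(j,j)
round 2: derive deriv(c,d) via R1 from deriv(c,i), cites(i,d)
round 2: derive deriv(d,f) via R1 from deriv(d,h), cites(h,f)
round 2: derive deriv(d,g) via R1 from deriv(d,h), cites(h,g)
round 2: derive deriv(g,d) via R1 from deriv(g,c), cites(c,d)
round 2: derive deriv(g,h) via R1 from deriv(g,c), cites(c,h)
round 2: derive deriv(g,i) via R1 from deriv(g,c), cites(c,i)
round 2: derive deriv(h,c) via R1 from deriv(h,g), cites(g,c)
round 2: derive deriv(h,d) via R1 from deriv(h,g), cites(g,d)
round 2: derive deriv(j,f) via R1 from deriv(j,j), cites(j,f)
round 2: derive deriv(j,g) via R1 from deriv(j,j), cites(j,g)
round 2: derive deriv(j,h) via R1 from deriv(j,e), cites(e,h)
round 3: derive deriv(c,f) via R1 from deriv(c,d), cites(d,f)
round 3: derive deriv(d,c) via R1 from deriv(d,g), cites(g,c)
round 3: derive deriv(d,d) via R1 from deriv(d,g), cites(g,d)
round 3: derive deriv(d,e) via R1 from deriv(d,f), cites(f,e)
round 3: derive deriv(g,f) via R1 from deriv(g,d), cites(d,f)
round 3: derive deriv(h,f) via R1 from deriv(h,d), cites(d,f)
round 3: derive deriv(h,h) via R1 from deriv(h,c), cites(c,h)
round 3: derive deriv(h,i) via R1 from deriv(h,c), cites(c,i)
round 3: derive deriv(j,c) via R1 from deriv(j,g), cites(g,c)
round 3: derive deriv(j,d) via R1 from deriv(j,g), cites(g,d)
round 4: derive deriv(c,e) via R1 from deriv(c,f), cites(f,e)
round 4: derive deriv(d,i) via R1 from deriv(d,c), cites(c,i)
round 4: derive deriv(g,e) via R1 from deriv(g,f), cites(f,e)
round 4: derive deriv(h,e) via R1 from deriv(h,f), cites(f,e)
round 4: derive deriv(j,i) via R1 from deriv(j,c), cites(c,i)
round 5: derive deriv(c,h) via R1 from deriv(c,e), cites(e,h)
round 6: derive deriv(c,g) via R1 from deriv(c,h), cites(h,g)
round 7: derive deriv(c,c) via R1 from deriv(c,g), cites(g,c)

yes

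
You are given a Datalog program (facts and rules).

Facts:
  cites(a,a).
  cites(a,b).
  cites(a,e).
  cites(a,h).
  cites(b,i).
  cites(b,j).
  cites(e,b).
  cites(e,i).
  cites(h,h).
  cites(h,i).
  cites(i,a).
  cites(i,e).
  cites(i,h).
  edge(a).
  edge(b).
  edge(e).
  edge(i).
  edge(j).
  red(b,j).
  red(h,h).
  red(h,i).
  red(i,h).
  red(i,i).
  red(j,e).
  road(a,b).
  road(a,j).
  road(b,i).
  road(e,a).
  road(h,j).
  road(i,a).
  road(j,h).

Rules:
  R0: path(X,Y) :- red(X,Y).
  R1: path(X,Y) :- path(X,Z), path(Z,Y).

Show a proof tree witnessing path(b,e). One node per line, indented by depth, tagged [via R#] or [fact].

path(b,e)  [via R1]
  path(b,j)  [via R0]
    red(b,j)  [fact]
  path(j,e)  [via R0]
    red(j,e)  [fact]

round 1: derive path(b,j) via R0 from red(b,j)
round 1: derive path(h,h) via R0 from red(h,h)
round 1: derive path(h,i) via R0 from red(h,i)
round 1: derive path(i,h) via R0 from red(i,h)
round 1: derive path(i,i) via R0 from red(i,i)
round 1: derive path(j,e) via R0 from red(j,e)
round 2: derive path(b,e) via R1 from path(b,j), path(j,e)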